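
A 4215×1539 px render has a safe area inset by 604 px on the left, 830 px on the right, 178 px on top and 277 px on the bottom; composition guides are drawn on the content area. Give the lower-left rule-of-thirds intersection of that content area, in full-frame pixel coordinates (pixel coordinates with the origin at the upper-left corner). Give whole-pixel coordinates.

Content width = 4215 − 604 − 830 = 2781 px; content height = 1539 − 178 − 277 = 1084 px.
Lower-left is one-third across and two-thirds down within the content area.
x = 604 + 1 × 2781/3 = 604 + 927.00 ≈ 1531
y = 178 + 2 × 1084/3 = 178 + 722.67 ≈ 901

(1531, 901)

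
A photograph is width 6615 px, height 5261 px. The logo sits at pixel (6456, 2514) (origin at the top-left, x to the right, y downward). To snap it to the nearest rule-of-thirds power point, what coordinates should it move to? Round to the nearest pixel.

Third lines: x ∈ {2205, 4410}, y ∈ {1754, 3507}.
6456 is closer to x = 4410; 2514 is closer to y = 1754.
So the nearest intersection is the upper-right power point.

(4410, 1754)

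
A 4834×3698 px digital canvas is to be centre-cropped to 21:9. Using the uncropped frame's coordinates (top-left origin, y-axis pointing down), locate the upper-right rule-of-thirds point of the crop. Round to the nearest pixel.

(3223, 1504)

4834/3698 < 21/9, so the 21:9 crop keeps the full width 4834 and trims height to 4834 × 9/21 = 2071.71 px.
Top offset = (3698 − 2071.71)/2 = 813.14 px; left offset = 0.
Upper-right is two-thirds across and one-third down within the crop:
x = 0.00 + 2 × 4834.00/3 ≈ 3223; y = 813.14 + 1 × 2071.71/3 ≈ 1504.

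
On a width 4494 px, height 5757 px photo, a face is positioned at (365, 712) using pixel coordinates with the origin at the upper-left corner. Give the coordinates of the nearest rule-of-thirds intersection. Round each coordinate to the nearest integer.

Third lines: x ∈ {1498, 2996}, y ∈ {1919, 3838}.
365 is closer to x = 1498; 712 is closer to y = 1919.
So the nearest intersection is the upper-left power point.

(1498, 1919)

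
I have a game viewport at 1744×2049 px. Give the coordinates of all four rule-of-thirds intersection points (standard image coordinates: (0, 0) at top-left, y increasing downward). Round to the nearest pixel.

One third of 1744 is 581.33; one third of 2049 is 683.
Vertical third lines at x = 581 and x = 1163; horizontal third lines at y = 683 and y = 1366.

(581, 683), (1163, 683), (581, 1366), (1163, 1366)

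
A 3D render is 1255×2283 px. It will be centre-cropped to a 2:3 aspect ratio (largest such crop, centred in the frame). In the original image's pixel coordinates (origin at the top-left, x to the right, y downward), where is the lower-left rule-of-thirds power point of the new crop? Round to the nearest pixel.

1255/2283 < 2/3, so the 2:3 crop keeps the full width 1255 and trims height to 1255 × 3/2 = 1882.50 px.
Top offset = (2283 − 1882.50)/2 = 200.25 px; left offset = 0.
Lower-left is one-third across and two-thirds down within the crop:
x = 0.00 + 1 × 1255.00/3 ≈ 418; y = 200.25 + 2 × 1882.50/3 ≈ 1455.

x = 418 px, y = 1455 px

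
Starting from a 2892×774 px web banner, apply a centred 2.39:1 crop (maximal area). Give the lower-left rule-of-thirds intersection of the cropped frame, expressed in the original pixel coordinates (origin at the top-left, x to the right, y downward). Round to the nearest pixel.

2892/774 > 2.39/1, so the 2.39:1 crop keeps the full height 774 and trims width to 774 × 2.39/1 = 1849.86 px.
Left offset = (2892 − 1849.86)/2 = 521.07 px; top offset = 0.
Lower-left is one-third across and two-thirds down within the crop:
x = 521.07 + 1 × 1849.86/3 ≈ 1138; y = 0.00 + 2 × 774.00/3 ≈ 516.

x = 1138 px, y = 516 px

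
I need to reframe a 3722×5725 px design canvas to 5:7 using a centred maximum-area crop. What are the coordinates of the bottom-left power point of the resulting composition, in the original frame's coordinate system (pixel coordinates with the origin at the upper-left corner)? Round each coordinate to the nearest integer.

(1241, 3731)

3722/5725 < 5/7, so the 5:7 crop keeps the full width 3722 and trims height to 3722 × 7/5 = 5210.80 px.
Top offset = (5725 − 5210.80)/2 = 257.10 px; left offset = 0.
Bottom-left is one-third across and two-thirds down within the crop:
x = 0.00 + 1 × 3722.00/3 ≈ 1241; y = 257.10 + 2 × 5210.80/3 ≈ 3731.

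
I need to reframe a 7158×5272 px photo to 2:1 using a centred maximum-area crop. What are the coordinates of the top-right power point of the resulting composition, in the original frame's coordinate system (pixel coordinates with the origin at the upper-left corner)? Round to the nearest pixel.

x = 4772 px, y = 2040 px

7158/5272 < 2/1, so the 2:1 crop keeps the full width 7158 and trims height to 7158 × 1/2 = 3579.00 px.
Top offset = (5272 − 3579.00)/2 = 846.50 px; left offset = 0.
Top-right is two-thirds across and one-third down within the crop:
x = 0.00 + 2 × 7158.00/3 ≈ 4772; y = 846.50 + 1 × 3579.00/3 ≈ 2040.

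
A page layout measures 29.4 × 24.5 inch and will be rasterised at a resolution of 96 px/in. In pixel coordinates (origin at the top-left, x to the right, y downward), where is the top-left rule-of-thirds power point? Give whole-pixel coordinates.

In pixels the canvas is 29.4 × 96 = 2822.4 wide and 24.5 × 96 = 2352 tall.
The top-left point is one-third across and one-third down:
x = 1 × 2822.4/3 ≈ 941; y = 1 × 2352/3 ≈ 784.

(941, 784)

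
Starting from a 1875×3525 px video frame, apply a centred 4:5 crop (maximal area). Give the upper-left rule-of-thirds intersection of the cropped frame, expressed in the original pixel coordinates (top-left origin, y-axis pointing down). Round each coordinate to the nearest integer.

1875/3525 < 4/5, so the 4:5 crop keeps the full width 1875 and trims height to 1875 × 5/4 = 2343.75 px.
Top offset = (3525 − 2343.75)/2 = 590.62 px; left offset = 0.
Upper-left is one-third across and one-third down within the crop:
x = 0.00 + 1 × 1875.00/3 ≈ 625; y = 590.62 + 1 × 2343.75/3 ≈ 1372.

x = 625 px, y = 1372 px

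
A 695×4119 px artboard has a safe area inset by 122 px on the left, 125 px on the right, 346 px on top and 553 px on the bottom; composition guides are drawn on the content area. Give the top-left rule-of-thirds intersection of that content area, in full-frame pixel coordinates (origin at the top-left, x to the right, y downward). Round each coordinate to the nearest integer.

x = 271 px, y = 1419 px

Content width = 695 − 122 − 125 = 448 px; content height = 4119 − 346 − 553 = 3220 px.
Top-left is one-third across and one-third down within the content area.
x = 122 + 1 × 448/3 = 122 + 149.33 ≈ 271
y = 346 + 1 × 3220/3 = 346 + 1073.33 ≈ 1419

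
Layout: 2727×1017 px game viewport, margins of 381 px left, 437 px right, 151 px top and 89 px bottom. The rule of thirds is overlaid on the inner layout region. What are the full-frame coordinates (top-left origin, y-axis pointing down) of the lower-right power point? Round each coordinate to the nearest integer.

Content width = 2727 − 381 − 437 = 1909 px; content height = 1017 − 151 − 89 = 777 px.
Lower-right is two-thirds across and two-thirds down within the inner layout region.
x = 381 + 2 × 1909/3 = 381 + 1272.67 ≈ 1654
y = 151 + 2 × 777/3 = 151 + 518.00 ≈ 669

x = 1654 px, y = 669 px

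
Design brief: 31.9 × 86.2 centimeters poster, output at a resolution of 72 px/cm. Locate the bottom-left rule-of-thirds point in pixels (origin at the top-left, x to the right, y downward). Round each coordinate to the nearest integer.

In pixels the canvas is 31.9 × 72 = 2296.8 wide and 86.2 × 72 = 6206.4 tall.
The bottom-left point is one-third across and two-thirds down:
x = 1 × 2296.8/3 ≈ 766; y = 2 × 6206.4/3 ≈ 4138.

(766, 4138)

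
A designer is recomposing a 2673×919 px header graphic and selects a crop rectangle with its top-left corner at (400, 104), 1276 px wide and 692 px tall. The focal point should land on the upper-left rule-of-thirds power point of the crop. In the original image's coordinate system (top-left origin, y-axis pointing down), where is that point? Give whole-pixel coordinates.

x = 825 px, y = 335 px

One third of the crop width 1276 is 425.33 px.
One third of the crop height 692 is 230.67 px.
The upper-left point is one-third across and one-third down within the crop:
x = 400 + 1 × 425.33 ≈ 825; y = 104 + 1 × 230.67 ≈ 335.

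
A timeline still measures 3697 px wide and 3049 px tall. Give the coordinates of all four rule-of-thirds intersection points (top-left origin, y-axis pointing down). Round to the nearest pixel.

One third of 3697 is 1232.33; one third of 3049 is 1016.33.
Vertical third lines at x = 1232 and x = 2465; horizontal third lines at y = 1016 and y = 2033.

(1232, 1016), (2465, 1016), (1232, 2033), (2465, 2033)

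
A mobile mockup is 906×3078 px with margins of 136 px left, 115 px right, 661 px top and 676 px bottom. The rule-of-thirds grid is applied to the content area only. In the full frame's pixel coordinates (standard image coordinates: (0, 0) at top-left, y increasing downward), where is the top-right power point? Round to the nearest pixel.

Content width = 906 − 136 − 115 = 655 px; content height = 3078 − 661 − 676 = 1741 px.
Top-right is two-thirds across and one-third down within the content area.
x = 136 + 2 × 655/3 = 136 + 436.67 ≈ 573
y = 661 + 1 × 1741/3 = 661 + 580.33 ≈ 1241

x = 573 px, y = 1241 px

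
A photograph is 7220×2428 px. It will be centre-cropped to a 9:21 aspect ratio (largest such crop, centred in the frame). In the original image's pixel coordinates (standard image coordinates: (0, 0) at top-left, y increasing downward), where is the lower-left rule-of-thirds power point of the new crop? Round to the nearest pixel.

(3437, 1619)

7220/2428 > 9/21, so the 9:21 crop keeps the full height 2428 and trims width to 2428 × 9/21 = 1040.57 px.
Left offset = (7220 − 1040.57)/2 = 3089.71 px; top offset = 0.
Lower-left is one-third across and two-thirds down within the crop:
x = 3089.71 + 1 × 1040.57/3 ≈ 3437; y = 0.00 + 2 × 2428.00/3 ≈ 1619.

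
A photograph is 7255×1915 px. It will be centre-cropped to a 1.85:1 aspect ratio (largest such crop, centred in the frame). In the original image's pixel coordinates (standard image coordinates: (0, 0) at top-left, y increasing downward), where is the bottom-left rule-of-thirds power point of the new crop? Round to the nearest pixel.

7255/1915 > 1.85/1, so the 1.85:1 crop keeps the full height 1915 and trims width to 1915 × 1.85/1 = 3542.75 px.
Left offset = (7255 − 3542.75)/2 = 1856.12 px; top offset = 0.
Bottom-left is one-third across and two-thirds down within the crop:
x = 1856.12 + 1 × 3542.75/3 ≈ 3037; y = 0.00 + 2 × 1915.00/3 ≈ 1277.

(3037, 1277)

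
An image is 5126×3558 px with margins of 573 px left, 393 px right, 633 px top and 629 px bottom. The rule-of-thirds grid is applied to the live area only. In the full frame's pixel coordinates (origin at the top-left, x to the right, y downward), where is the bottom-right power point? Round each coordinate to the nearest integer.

Content width = 5126 − 573 − 393 = 4160 px; content height = 3558 − 633 − 629 = 2296 px.
Bottom-right is two-thirds across and two-thirds down within the live area.
x = 573 + 2 × 4160/3 = 573 + 2773.33 ≈ 3346
y = 633 + 2 × 2296/3 = 633 + 1530.67 ≈ 2164

(3346, 2164)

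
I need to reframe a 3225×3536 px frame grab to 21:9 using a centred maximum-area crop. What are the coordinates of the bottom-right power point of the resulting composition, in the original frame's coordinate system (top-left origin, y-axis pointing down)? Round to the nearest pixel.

(2150, 1998)

3225/3536 < 21/9, so the 21:9 crop keeps the full width 3225 and trims height to 3225 × 9/21 = 1382.14 px.
Top offset = (3536 − 1382.14)/2 = 1076.93 px; left offset = 0.
Bottom-right is two-thirds across and two-thirds down within the crop:
x = 0.00 + 2 × 3225.00/3 ≈ 2150; y = 1076.93 + 2 × 1382.14/3 ≈ 1998.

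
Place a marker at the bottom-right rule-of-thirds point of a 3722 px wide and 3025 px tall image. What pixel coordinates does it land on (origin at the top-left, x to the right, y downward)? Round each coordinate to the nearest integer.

(2481, 2017)

The bottom-right point sits two-thirds of the way across and two-thirds of the way down.
x = 2 × 3722/3 ≈ 2481; y = 2 × 3025/3 ≈ 2017.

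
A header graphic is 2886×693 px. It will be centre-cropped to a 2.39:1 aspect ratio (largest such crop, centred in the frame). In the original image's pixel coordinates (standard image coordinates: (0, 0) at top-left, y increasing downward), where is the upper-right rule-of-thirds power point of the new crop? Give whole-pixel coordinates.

(1719, 231)

2886/693 > 2.39/1, so the 2.39:1 crop keeps the full height 693 and trims width to 693 × 2.39/1 = 1656.27 px.
Left offset = (2886 − 1656.27)/2 = 614.87 px; top offset = 0.
Upper-right is two-thirds across and one-third down within the crop:
x = 614.87 + 2 × 1656.27/3 ≈ 1719; y = 0.00 + 1 × 693.00/3 ≈ 231.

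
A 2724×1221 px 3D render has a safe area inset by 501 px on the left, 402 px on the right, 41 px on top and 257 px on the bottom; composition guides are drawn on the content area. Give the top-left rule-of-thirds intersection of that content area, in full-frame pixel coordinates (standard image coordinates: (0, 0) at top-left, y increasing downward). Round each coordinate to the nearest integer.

Content width = 2724 − 501 − 402 = 1821 px; content height = 1221 − 41 − 257 = 923 px.
Top-left is one-third across and one-third down within the content area.
x = 501 + 1 × 1821/3 = 501 + 607.00 ≈ 1108
y = 41 + 1 × 923/3 = 41 + 307.67 ≈ 349

x = 1108 px, y = 349 px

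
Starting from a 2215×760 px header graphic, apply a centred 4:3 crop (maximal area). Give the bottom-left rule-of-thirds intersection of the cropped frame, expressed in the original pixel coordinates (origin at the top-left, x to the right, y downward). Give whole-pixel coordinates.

2215/760 > 4/3, so the 4:3 crop keeps the full height 760 and trims width to 760 × 4/3 = 1013.33 px.
Left offset = (2215 − 1013.33)/2 = 600.83 px; top offset = 0.
Bottom-left is one-third across and two-thirds down within the crop:
x = 600.83 + 1 × 1013.33/3 ≈ 939; y = 0.00 + 2 × 760.00/3 ≈ 507.

(939, 507)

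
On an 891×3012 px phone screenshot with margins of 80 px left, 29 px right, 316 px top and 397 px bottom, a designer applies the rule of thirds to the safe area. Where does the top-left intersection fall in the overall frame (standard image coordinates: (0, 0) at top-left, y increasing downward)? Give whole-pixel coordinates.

Content width = 891 − 80 − 29 = 782 px; content height = 3012 − 316 − 397 = 2299 px.
Top-left is one-third across and one-third down within the safe area.
x = 80 + 1 × 782/3 = 80 + 260.67 ≈ 341
y = 316 + 1 × 2299/3 = 316 + 766.33 ≈ 1082

x = 341 px, y = 1082 px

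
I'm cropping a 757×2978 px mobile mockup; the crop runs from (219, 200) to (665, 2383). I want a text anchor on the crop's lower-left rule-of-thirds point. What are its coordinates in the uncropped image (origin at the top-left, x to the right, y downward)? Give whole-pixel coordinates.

Crop width = 665 − 219 = 446 px; one third is 148.67 px.
Crop height = 2383 − 200 = 2183 px; one third is 727.67 px.
The lower-left point is one-third across and two-thirds down within the crop:
x = 219 + 1 × 148.67 ≈ 368; y = 200 + 2 × 727.67 ≈ 1655.

(368, 1655)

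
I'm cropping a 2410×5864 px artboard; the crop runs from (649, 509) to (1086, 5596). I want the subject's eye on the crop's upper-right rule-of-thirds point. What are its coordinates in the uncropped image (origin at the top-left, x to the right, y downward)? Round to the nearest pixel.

x = 940 px, y = 2205 px

Crop width = 1086 − 649 = 437 px; one third is 145.67 px.
Crop height = 5596 − 509 = 5087 px; one third is 1695.67 px.
The upper-right point is two-thirds across and one-third down within the crop:
x = 649 + 2 × 145.67 ≈ 940; y = 509 + 1 × 1695.67 ≈ 2205.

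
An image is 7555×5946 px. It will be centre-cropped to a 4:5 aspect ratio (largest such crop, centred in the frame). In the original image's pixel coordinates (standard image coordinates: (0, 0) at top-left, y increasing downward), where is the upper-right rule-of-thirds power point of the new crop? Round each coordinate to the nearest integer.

(4570, 1982)

7555/5946 > 4/5, so the 4:5 crop keeps the full height 5946 and trims width to 5946 × 4/5 = 4756.80 px.
Left offset = (7555 − 4756.80)/2 = 1399.10 px; top offset = 0.
Upper-right is two-thirds across and one-third down within the crop:
x = 1399.10 + 2 × 4756.80/3 ≈ 4570; y = 0.00 + 1 × 5946.00/3 ≈ 1982.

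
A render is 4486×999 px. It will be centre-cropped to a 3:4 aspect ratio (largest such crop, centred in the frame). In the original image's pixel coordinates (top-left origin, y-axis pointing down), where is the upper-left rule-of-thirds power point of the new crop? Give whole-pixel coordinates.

4486/999 > 3/4, so the 3:4 crop keeps the full height 999 and trims width to 999 × 3/4 = 749.25 px.
Left offset = (4486 − 749.25)/2 = 1868.38 px; top offset = 0.
Upper-left is one-third across and one-third down within the crop:
x = 1868.38 + 1 × 749.25/3 ≈ 2118; y = 0.00 + 1 × 999.00/3 ≈ 333.

(2118, 333)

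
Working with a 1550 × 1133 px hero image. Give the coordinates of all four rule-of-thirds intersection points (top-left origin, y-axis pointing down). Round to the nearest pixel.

(517, 378), (1033, 378), (517, 755), (1033, 755)

One third of 1550 is 516.67; one third of 1133 is 377.67.
Vertical third lines at x = 517 and x = 1033; horizontal third lines at y = 378 and y = 755.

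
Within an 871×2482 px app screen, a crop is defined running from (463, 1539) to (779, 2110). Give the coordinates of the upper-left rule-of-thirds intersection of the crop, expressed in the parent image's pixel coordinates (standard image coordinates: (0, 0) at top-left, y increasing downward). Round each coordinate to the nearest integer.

Crop width = 779 − 463 = 316 px; one third is 105.33 px.
Crop height = 2110 − 1539 = 571 px; one third is 190.33 px.
The upper-left point is one-third across and one-third down within the crop:
x = 463 + 1 × 105.33 ≈ 568; y = 1539 + 1 × 190.33 ≈ 1729.

x = 568 px, y = 1729 px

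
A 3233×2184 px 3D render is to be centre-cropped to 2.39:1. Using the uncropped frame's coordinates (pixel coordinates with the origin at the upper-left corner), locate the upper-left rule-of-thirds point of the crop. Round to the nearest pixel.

x = 1078 px, y = 867 px

3233/2184 < 2.39/1, so the 2.39:1 crop keeps the full width 3233 and trims height to 3233 × 1/2.39 = 1352.72 px.
Top offset = (2184 − 1352.72)/2 = 415.64 px; left offset = 0.
Upper-left is one-third across and one-third down within the crop:
x = 0.00 + 1 × 3233.00/3 ≈ 1078; y = 415.64 + 1 × 1352.72/3 ≈ 867.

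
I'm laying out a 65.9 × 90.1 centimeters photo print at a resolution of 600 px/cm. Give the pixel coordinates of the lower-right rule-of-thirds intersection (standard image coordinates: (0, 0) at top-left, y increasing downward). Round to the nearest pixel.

(26360, 36040)

In pixels the canvas is 65.9 × 600 = 39540 wide and 90.1 × 600 = 54060 tall.
The lower-right point is two-thirds across and two-thirds down:
x = 2 × 39540/3 ≈ 26360; y = 2 × 54060/3 ≈ 36040.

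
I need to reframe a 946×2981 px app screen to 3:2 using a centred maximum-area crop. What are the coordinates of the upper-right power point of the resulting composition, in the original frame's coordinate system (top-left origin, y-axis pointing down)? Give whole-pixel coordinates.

946/2981 < 3/2, so the 3:2 crop keeps the full width 946 and trims height to 946 × 2/3 = 630.67 px.
Top offset = (2981 − 630.67)/2 = 1175.17 px; left offset = 0.
Upper-right is two-thirds across and one-third down within the crop:
x = 0.00 + 2 × 946.00/3 ≈ 631; y = 1175.17 + 1 × 630.67/3 ≈ 1385.

x = 631 px, y = 1385 px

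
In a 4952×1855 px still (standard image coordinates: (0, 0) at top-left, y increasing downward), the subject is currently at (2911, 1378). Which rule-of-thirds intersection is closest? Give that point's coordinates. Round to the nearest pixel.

Third lines: x ∈ {1651, 3301}, y ∈ {618, 1237}.
2911 is closer to x = 3301; 1378 is closer to y = 1237.
So the nearest intersection is the lower-right power point.

x = 3301 px, y = 1237 px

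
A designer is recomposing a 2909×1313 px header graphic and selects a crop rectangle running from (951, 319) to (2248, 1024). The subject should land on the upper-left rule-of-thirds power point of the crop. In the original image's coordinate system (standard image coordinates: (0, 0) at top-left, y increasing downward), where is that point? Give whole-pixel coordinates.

x = 1383 px, y = 554 px

Crop width = 2248 − 951 = 1297 px; one third is 432.33 px.
Crop height = 1024 − 319 = 705 px; one third is 235.00 px.
The upper-left point is one-third across and one-third down within the crop:
x = 951 + 1 × 432.33 ≈ 1383; y = 319 + 1 × 235.00 ≈ 554.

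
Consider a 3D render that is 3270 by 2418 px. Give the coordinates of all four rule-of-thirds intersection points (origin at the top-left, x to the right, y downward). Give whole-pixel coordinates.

(1090, 806), (2180, 806), (1090, 1612), (2180, 1612)

One third of 3270 is 1090; one third of 2418 is 806.
Vertical third lines at x = 1090 and x = 2180; horizontal third lines at y = 806 and y = 1612.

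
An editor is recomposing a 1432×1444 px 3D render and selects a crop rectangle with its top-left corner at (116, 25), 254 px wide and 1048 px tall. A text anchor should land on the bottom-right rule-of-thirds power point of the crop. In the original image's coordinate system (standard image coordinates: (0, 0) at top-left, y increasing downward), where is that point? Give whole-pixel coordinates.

One third of the crop width 254 is 84.67 px.
One third of the crop height 1048 is 349.33 px.
The bottom-right point is two-thirds across and two-thirds down within the crop:
x = 116 + 2 × 84.67 ≈ 285; y = 25 + 2 × 349.33 ≈ 724.

(285, 724)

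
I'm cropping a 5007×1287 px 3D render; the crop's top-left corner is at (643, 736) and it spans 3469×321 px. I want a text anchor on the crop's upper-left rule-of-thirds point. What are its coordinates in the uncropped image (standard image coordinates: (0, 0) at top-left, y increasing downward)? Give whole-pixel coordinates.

(1799, 843)

One third of the crop width 3469 is 1156.33 px.
One third of the crop height 321 is 107.00 px.
The upper-left point is one-third across and one-third down within the crop:
x = 643 + 1 × 1156.33 ≈ 1799; y = 736 + 1 × 107.00 ≈ 843.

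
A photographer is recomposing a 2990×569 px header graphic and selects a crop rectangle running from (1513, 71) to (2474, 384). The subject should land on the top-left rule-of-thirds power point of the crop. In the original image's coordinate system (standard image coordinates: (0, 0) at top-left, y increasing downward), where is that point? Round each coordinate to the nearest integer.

Crop width = 2474 − 1513 = 961 px; one third is 320.33 px.
Crop height = 384 − 71 = 313 px; one third is 104.33 px.
The top-left point is one-third across and one-third down within the crop:
x = 1513 + 1 × 320.33 ≈ 1833; y = 71 + 1 × 104.33 ≈ 175.

x = 1833 px, y = 175 px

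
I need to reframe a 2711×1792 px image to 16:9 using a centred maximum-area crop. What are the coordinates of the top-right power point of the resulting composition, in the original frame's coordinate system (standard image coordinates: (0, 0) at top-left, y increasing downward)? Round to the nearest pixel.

(1807, 642)

2711/1792 < 16/9, so the 16:9 crop keeps the full width 2711 and trims height to 2711 × 9/16 = 1524.94 px.
Top offset = (1792 − 1524.94)/2 = 133.53 px; left offset = 0.
Top-right is two-thirds across and one-third down within the crop:
x = 0.00 + 2 × 2711.00/3 ≈ 1807; y = 133.53 + 1 × 1524.94/3 ≈ 642.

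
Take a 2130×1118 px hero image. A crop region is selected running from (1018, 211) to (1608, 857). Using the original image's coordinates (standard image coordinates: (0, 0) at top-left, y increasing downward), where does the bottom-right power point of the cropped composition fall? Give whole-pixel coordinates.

Crop width = 1608 − 1018 = 590 px; one third is 196.67 px.
Crop height = 857 − 211 = 646 px; one third is 215.33 px.
The bottom-right point is two-thirds across and two-thirds down within the crop:
x = 1018 + 2 × 196.67 ≈ 1411; y = 211 + 2 × 215.33 ≈ 642.

x = 1411 px, y = 642 px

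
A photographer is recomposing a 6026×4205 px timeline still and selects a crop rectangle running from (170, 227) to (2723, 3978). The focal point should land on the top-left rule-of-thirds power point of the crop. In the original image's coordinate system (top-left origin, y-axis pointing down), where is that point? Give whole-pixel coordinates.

x = 1021 px, y = 1477 px

Crop width = 2723 − 170 = 2553 px; one third is 851.00 px.
Crop height = 3978 − 227 = 3751 px; one third is 1250.33 px.
The top-left point is one-third across and one-third down within the crop:
x = 170 + 1 × 851.00 ≈ 1021; y = 227 + 1 × 1250.33 ≈ 1477.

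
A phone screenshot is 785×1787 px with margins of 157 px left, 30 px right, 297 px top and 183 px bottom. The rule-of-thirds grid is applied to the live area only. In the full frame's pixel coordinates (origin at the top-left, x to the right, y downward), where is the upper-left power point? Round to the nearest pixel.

Content width = 785 − 157 − 30 = 598 px; content height = 1787 − 297 − 183 = 1307 px.
Upper-left is one-third across and one-third down within the live area.
x = 157 + 1 × 598/3 = 157 + 199.33 ≈ 356
y = 297 + 1 × 1307/3 = 297 + 435.67 ≈ 733

x = 356 px, y = 733 px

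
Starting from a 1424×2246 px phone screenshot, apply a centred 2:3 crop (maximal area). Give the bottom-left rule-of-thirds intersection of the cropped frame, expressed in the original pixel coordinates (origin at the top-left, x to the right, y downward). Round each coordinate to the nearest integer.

(475, 1479)

1424/2246 < 2/3, so the 2:3 crop keeps the full width 1424 and trims height to 1424 × 3/2 = 2136.00 px.
Top offset = (2246 − 2136.00)/2 = 55.00 px; left offset = 0.
Bottom-left is one-third across and two-thirds down within the crop:
x = 0.00 + 1 × 1424.00/3 ≈ 475; y = 55.00 + 2 × 2136.00/3 ≈ 1479.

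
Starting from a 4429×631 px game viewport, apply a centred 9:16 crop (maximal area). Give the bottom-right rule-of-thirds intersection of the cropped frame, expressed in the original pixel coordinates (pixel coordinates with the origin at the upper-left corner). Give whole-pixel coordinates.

4429/631 > 9/16, so the 9:16 crop keeps the full height 631 and trims width to 631 × 9/16 = 354.94 px.
Left offset = (4429 − 354.94)/2 = 2037.03 px; top offset = 0.
Bottom-right is two-thirds across and two-thirds down within the crop:
x = 2037.03 + 2 × 354.94/3 ≈ 2274; y = 0.00 + 2 × 631.00/3 ≈ 421.

(2274, 421)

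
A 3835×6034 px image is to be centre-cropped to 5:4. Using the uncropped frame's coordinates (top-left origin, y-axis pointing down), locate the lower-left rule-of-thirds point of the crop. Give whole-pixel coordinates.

x = 1278 px, y = 3528 px

3835/6034 < 5/4, so the 5:4 crop keeps the full width 3835 and trims height to 3835 × 4/5 = 3068.00 px.
Top offset = (6034 − 3068.00)/2 = 1483.00 px; left offset = 0.
Lower-left is one-third across and two-thirds down within the crop:
x = 0.00 + 1 × 3835.00/3 ≈ 1278; y = 1483.00 + 2 × 3068.00/3 ≈ 3528.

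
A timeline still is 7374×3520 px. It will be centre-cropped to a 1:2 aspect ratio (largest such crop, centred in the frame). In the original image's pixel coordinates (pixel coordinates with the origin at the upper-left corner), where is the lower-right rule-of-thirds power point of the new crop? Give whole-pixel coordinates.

7374/3520 > 1/2, so the 1:2 crop keeps the full height 3520 and trims width to 3520 × 1/2 = 1760.00 px.
Left offset = (7374 − 1760.00)/2 = 2807.00 px; top offset = 0.
Lower-right is two-thirds across and two-thirds down within the crop:
x = 2807.00 + 2 × 1760.00/3 ≈ 3980; y = 0.00 + 2 × 3520.00/3 ≈ 2347.

x = 3980 px, y = 2347 px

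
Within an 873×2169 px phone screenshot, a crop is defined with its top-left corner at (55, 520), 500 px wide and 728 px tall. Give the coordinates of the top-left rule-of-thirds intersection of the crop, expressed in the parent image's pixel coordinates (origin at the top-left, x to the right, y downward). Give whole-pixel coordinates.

One third of the crop width 500 is 166.67 px.
One third of the crop height 728 is 242.67 px.
The top-left point is one-third across and one-third down within the crop:
x = 55 + 1 × 166.67 ≈ 222; y = 520 + 1 × 242.67 ≈ 763.

x = 222 px, y = 763 px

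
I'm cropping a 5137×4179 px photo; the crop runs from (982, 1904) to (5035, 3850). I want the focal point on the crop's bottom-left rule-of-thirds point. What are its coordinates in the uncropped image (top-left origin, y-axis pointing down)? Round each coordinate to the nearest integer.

Crop width = 5035 − 982 = 4053 px; one third is 1351.00 px.
Crop height = 3850 − 1904 = 1946 px; one third is 648.67 px.
The bottom-left point is one-third across and two-thirds down within the crop:
x = 982 + 1 × 1351.00 ≈ 2333; y = 1904 + 2 × 648.67 ≈ 3201.

(2333, 3201)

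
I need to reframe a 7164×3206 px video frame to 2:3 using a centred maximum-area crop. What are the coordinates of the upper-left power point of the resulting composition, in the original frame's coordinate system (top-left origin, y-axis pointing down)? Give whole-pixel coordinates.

7164/3206 > 2/3, so the 2:3 crop keeps the full height 3206 and trims width to 3206 × 2/3 = 2137.33 px.
Left offset = (7164 − 2137.33)/2 = 2513.33 px; top offset = 0.
Upper-left is one-third across and one-third down within the crop:
x = 2513.33 + 1 × 2137.33/3 ≈ 3226; y = 0.00 + 1 × 3206.00/3 ≈ 1069.

(3226, 1069)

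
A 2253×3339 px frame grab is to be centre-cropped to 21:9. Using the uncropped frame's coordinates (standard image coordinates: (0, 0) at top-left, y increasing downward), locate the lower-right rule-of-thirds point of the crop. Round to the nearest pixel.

2253/3339 < 21/9, so the 21:9 crop keeps the full width 2253 and trims height to 2253 × 9/21 = 965.57 px.
Top offset = (3339 − 965.57)/2 = 1186.71 px; left offset = 0.
Lower-right is two-thirds across and two-thirds down within the crop:
x = 0.00 + 2 × 2253.00/3 ≈ 1502; y = 1186.71 + 2 × 965.57/3 ≈ 1830.

x = 1502 px, y = 1830 px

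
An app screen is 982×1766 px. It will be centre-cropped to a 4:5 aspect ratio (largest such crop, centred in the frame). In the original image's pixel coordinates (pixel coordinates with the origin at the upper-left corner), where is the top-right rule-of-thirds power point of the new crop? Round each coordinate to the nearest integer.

982/1766 < 4/5, so the 4:5 crop keeps the full width 982 and trims height to 982 × 5/4 = 1227.50 px.
Top offset = (1766 − 1227.50)/2 = 269.25 px; left offset = 0.
Top-right is two-thirds across and one-third down within the crop:
x = 0.00 + 2 × 982.00/3 ≈ 655; y = 269.25 + 1 × 1227.50/3 ≈ 678.

(655, 678)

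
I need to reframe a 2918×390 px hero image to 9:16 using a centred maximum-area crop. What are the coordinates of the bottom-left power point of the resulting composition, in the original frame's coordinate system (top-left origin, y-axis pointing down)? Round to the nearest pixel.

2918/390 > 9/16, so the 9:16 crop keeps the full height 390 and trims width to 390 × 9/16 = 219.38 px.
Left offset = (2918 − 219.38)/2 = 1349.31 px; top offset = 0.
Bottom-left is one-third across and two-thirds down within the crop:
x = 1349.31 + 1 × 219.38/3 ≈ 1422; y = 0.00 + 2 × 390.00/3 ≈ 260.

x = 1422 px, y = 260 px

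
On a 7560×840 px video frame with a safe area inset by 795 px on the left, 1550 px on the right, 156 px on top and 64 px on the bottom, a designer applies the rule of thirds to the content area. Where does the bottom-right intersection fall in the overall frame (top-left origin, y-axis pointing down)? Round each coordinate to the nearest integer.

x = 4272 px, y = 569 px

Content width = 7560 − 795 − 1550 = 5215 px; content height = 840 − 156 − 64 = 620 px.
Bottom-right is two-thirds across and two-thirds down within the content area.
x = 795 + 2 × 5215/3 = 795 + 3476.67 ≈ 4272
y = 156 + 2 × 620/3 = 156 + 413.33 ≈ 569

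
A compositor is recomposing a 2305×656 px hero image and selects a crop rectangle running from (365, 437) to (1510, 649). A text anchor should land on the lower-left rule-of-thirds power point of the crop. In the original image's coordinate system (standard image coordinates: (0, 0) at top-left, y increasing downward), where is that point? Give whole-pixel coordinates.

x = 747 px, y = 578 px

Crop width = 1510 − 365 = 1145 px; one third is 381.67 px.
Crop height = 649 − 437 = 212 px; one third is 70.67 px.
The lower-left point is one-third across and two-thirds down within the crop:
x = 365 + 1 × 381.67 ≈ 747; y = 437 + 2 × 70.67 ≈ 578.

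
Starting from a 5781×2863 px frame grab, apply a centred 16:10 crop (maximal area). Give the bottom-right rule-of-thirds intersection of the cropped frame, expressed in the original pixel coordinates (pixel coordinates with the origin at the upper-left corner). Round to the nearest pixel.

5781/2863 > 16/10, so the 16:10 crop keeps the full height 2863 and trims width to 2863 × 16/10 = 4580.80 px.
Left offset = (5781 − 4580.80)/2 = 600.10 px; top offset = 0.
Bottom-right is two-thirds across and two-thirds down within the crop:
x = 600.10 + 2 × 4580.80/3 ≈ 3654; y = 0.00 + 2 × 2863.00/3 ≈ 1909.

x = 3654 px, y = 1909 px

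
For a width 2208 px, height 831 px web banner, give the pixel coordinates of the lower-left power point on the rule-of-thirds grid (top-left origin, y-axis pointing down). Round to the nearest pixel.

x = 736 px, y = 554 px

The lower-left point sits one-third of the way across and two-thirds of the way down.
x = 1 × 2208/3 ≈ 736; y = 2 × 831/3 ≈ 554.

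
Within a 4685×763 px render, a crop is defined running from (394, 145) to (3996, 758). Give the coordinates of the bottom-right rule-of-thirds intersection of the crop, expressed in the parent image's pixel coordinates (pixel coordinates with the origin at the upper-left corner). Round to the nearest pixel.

Crop width = 3996 − 394 = 3602 px; one third is 1200.67 px.
Crop height = 758 − 145 = 613 px; one third is 204.33 px.
The bottom-right point is two-thirds across and two-thirds down within the crop:
x = 394 + 2 × 1200.67 ≈ 2795; y = 145 + 2 × 204.33 ≈ 554.

(2795, 554)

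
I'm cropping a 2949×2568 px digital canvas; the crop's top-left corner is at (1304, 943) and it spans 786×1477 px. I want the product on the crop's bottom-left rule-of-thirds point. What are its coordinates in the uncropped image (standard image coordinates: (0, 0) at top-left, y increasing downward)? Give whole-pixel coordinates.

x = 1566 px, y = 1928 px

One third of the crop width 786 is 262.00 px.
One third of the crop height 1477 is 492.33 px.
The bottom-left point is one-third across and two-thirds down within the crop:
x = 1304 + 1 × 262.00 ≈ 1566; y = 943 + 2 × 492.33 ≈ 1928.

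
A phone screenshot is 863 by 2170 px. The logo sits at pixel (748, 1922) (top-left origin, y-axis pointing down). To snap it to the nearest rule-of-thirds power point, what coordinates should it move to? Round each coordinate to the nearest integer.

x = 575 px, y = 1447 px

Third lines: x ∈ {288, 575}, y ∈ {723, 1447}.
748 is closer to x = 575; 1922 is closer to y = 1447.
So the nearest intersection is the lower-right power point.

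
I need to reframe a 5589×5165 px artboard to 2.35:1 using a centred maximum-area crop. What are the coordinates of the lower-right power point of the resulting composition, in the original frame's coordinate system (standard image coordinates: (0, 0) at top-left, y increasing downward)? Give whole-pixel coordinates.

x = 3726 px, y = 2979 px

5589/5165 < 2.35/1, so the 2.35:1 crop keeps the full width 5589 and trims height to 5589 × 1/2.35 = 2378.30 px.
Top offset = (5165 − 2378.30)/2 = 1393.35 px; left offset = 0.
Lower-right is two-thirds across and two-thirds down within the crop:
x = 0.00 + 2 × 5589.00/3 ≈ 3726; y = 1393.35 + 2 × 2378.30/3 ≈ 2979.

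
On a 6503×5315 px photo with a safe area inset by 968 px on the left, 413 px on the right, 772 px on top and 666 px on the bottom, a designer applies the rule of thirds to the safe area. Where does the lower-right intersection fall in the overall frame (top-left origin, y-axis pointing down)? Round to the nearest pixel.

(4383, 3357)

Content width = 6503 − 968 − 413 = 5122 px; content height = 5315 − 772 − 666 = 3877 px.
Lower-right is two-thirds across and two-thirds down within the safe area.
x = 968 + 2 × 5122/3 = 968 + 3414.67 ≈ 4383
y = 772 + 2 × 3877/3 = 772 + 2584.67 ≈ 3357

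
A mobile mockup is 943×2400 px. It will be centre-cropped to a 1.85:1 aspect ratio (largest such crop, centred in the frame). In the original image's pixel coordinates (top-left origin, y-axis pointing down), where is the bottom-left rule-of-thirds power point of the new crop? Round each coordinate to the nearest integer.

x = 314 px, y = 1285 px

943/2400 < 1.85/1, so the 1.85:1 crop keeps the full width 943 and trims height to 943 × 1/1.85 = 509.73 px.
Top offset = (2400 − 509.73)/2 = 945.14 px; left offset = 0.
Bottom-left is one-third across and two-thirds down within the crop:
x = 0.00 + 1 × 943.00/3 ≈ 314; y = 945.14 + 2 × 509.73/3 ≈ 1285.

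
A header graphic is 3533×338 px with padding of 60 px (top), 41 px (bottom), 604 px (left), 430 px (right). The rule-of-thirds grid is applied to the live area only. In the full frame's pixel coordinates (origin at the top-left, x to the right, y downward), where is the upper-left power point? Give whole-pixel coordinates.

Content width = 3533 − 604 − 430 = 2499 px; content height = 338 − 60 − 41 = 237 px.
Upper-left is one-third across and one-third down within the live area.
x = 604 + 1 × 2499/3 = 604 + 833.00 ≈ 1437
y = 60 + 1 × 237/3 = 60 + 79.00 ≈ 139

(1437, 139)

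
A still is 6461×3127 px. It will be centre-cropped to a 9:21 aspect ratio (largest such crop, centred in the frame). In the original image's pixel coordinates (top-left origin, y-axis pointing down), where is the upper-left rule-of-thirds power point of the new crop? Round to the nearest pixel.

6461/3127 > 9/21, so the 9:21 crop keeps the full height 3127 and trims width to 3127 × 9/21 = 1340.14 px.
Left offset = (6461 − 1340.14)/2 = 2560.43 px; top offset = 0.
Upper-left is one-third across and one-third down within the crop:
x = 2560.43 + 1 × 1340.14/3 ≈ 3007; y = 0.00 + 1 × 3127.00/3 ≈ 1042.

x = 3007 px, y = 1042 px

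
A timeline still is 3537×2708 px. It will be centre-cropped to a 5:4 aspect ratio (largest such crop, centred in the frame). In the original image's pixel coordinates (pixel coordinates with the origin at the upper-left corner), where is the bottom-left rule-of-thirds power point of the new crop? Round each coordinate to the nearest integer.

(1204, 1805)

3537/2708 > 5/4, so the 5:4 crop keeps the full height 2708 and trims width to 2708 × 5/4 = 3385.00 px.
Left offset = (3537 − 3385.00)/2 = 76.00 px; top offset = 0.
Bottom-left is one-third across and two-thirds down within the crop:
x = 76.00 + 1 × 3385.00/3 ≈ 1204; y = 0.00 + 2 × 2708.00/3 ≈ 1805.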